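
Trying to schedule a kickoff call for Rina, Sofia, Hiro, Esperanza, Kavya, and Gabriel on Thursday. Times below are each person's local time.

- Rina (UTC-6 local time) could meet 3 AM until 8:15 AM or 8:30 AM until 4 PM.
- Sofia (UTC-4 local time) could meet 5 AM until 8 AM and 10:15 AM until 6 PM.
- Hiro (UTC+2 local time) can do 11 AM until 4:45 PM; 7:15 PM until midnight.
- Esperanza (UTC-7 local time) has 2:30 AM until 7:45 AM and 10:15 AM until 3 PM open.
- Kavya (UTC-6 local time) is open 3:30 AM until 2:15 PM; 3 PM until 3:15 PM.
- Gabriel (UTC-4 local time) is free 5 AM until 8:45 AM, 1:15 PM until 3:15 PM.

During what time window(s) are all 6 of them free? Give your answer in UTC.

09:30-12:00, 17:15-19:15

Rina in UTC: 09:00-14:15, 14:30-22:00 (add 6h to convert from UTC-6).
Sofia in UTC: 09:00-12:00, 14:15-22:00 (add 4h to convert from UTC-4).
Hiro in UTC: 09:00-14:45, 17:15-22:00 (subtract 2h to convert from UTC+2).
Esperanza in UTC: 09:30-14:45, 17:15-22:00 (add 7h to convert from UTC-7).
Kavya in UTC: 09:30-20:15, 21:00-21:15 (add 6h to convert from UTC-6).
Gabriel in UTC: 09:00-12:45, 17:15-19:15 (add 4h to convert from UTC-4).
Rina ∩ Sofia: 09:00-12:00, 14:30-22:00.
Rina ∩ Sofia ∩ Hiro: 09:00-12:00, 14:30-14:45, 17:15-22:00.
Rina ∩ Sofia ∩ Hiro ∩ Esperanza: 09:30-12:00, 14:30-14:45, 17:15-22:00.
Rina ∩ Sofia ∩ Hiro ∩ Esperanza ∩ Kavya: 09:30-12:00, 14:30-14:45, 17:15-20:15, 21:00-21:15.
Rina ∩ Sofia ∩ Hiro ∩ Esperanza ∩ Kavya ∩ Gabriel: 09:30-12:00, 17:15-19:15.
So the common availability across everyone is 09:30-12:00, 17:15-19:15.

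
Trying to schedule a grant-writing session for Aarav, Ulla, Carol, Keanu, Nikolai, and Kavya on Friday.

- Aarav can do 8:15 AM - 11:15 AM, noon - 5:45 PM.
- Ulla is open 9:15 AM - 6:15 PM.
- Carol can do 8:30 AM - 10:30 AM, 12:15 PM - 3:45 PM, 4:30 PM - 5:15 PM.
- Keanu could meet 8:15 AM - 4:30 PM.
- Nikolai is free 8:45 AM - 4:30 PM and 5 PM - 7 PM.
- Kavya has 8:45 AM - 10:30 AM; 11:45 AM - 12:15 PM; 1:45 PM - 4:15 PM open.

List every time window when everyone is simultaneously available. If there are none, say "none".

Aarav ∩ Ulla: 09:15-11:15, 12:00-17:45.
Aarav ∩ Ulla ∩ Carol: 09:15-10:30, 12:15-15:45, 16:30-17:15.
Aarav ∩ Ulla ∩ Carol ∩ Keanu: 09:15-10:30, 12:15-15:45.
Aarav ∩ Ulla ∩ Carol ∩ Keanu ∩ Nikolai: 09:15-10:30, 12:15-15:45.
Aarav ∩ Ulla ∩ Carol ∩ Keanu ∩ Nikolai ∩ Kavya: 09:15-10:30, 13:45-15:45.

09:15-10:30, 13:45-15:45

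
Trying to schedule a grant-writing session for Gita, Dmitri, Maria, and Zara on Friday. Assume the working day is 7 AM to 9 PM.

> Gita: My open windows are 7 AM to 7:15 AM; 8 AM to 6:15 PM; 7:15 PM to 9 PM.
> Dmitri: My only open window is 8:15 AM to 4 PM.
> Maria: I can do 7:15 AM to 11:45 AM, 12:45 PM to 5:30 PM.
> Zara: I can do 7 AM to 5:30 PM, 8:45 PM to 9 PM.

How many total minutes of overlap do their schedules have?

405

Gita ∩ Dmitri: 08:15-16:00.
Gita ∩ Dmitri ∩ Maria: 08:15-11:45, 12:45-16:00.
Gita ∩ Dmitri ∩ Maria ∩ Zara: 08:15-11:45, 12:45-16:00.
Summing the common windows: 210 + 195 = 405 minutes.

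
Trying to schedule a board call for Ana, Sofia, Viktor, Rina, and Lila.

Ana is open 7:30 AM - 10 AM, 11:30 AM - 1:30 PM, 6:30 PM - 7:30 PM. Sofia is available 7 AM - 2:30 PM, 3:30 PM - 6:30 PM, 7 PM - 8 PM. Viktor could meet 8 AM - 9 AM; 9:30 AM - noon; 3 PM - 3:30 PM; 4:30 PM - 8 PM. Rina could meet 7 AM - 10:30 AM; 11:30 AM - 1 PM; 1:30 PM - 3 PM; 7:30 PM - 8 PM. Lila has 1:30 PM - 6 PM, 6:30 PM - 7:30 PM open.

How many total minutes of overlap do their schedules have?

0

Ana ∩ Sofia: 07:30-10:00, 11:30-13:30, 19:00-19:30.
Ana ∩ Sofia ∩ Viktor: 08:00-09:00, 09:30-10:00, 11:30-12:00, 19:00-19:30.
Ana ∩ Sofia ∩ Viktor ∩ Rina: 08:00-09:00, 09:30-10:00, 11:30-12:00.
Ana ∩ Sofia ∩ Viktor ∩ Rina ∩ Lila: ∅.
There is no time when everyone is free.
There is no common window, so the total is 0 minutes.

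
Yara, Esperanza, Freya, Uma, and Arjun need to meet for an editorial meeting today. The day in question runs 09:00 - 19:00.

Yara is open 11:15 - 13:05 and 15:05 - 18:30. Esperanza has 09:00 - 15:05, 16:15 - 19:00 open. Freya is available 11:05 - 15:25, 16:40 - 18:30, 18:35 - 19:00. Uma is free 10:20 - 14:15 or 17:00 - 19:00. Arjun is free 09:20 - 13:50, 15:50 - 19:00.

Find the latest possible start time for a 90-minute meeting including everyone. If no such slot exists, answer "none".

Yara ∩ Esperanza: 11:15-13:05, 16:15-18:30.
Yara ∩ Esperanza ∩ Freya: 11:15-13:05, 16:40-18:30.
Yara ∩ Esperanza ∩ Freya ∩ Uma: 11:15-13:05, 17:00-18:30.
Yara ∩ Esperanza ∩ Freya ∩ Uma ∩ Arjun: 11:15-13:05, 17:00-18:30.
Those are the intersection windows.
The last common window of at least 90 minutes is 17:00-18:30; a 90-minute meeting can start as late as 17:00 and still end by 18:30.

17:00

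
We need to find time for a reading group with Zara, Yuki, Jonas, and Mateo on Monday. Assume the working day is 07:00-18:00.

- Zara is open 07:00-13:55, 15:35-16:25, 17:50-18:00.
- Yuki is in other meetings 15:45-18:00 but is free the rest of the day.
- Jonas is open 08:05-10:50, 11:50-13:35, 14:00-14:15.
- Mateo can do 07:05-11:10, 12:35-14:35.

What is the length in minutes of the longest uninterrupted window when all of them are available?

Zara free: 07:00-13:55, 15:35-16:25, 17:50-18:00.
Yuki free: 07:00-15:45 (invert busy blocks within the working day).
Jonas free: 08:05-10:50, 11:50-13:35, 14:00-14:15.
Mateo free: 07:05-11:10, 12:35-14:35.
Zara ∩ Yuki: 07:00-13:55, 15:35-15:45.
Zara ∩ Yuki ∩ Jonas: 08:05-10:50, 11:50-13:35.
Zara ∩ Yuki ∩ Jonas ∩ Mateo: 08:05-10:50, 12:35-13:35.
The longest is 08:05-10:50 at 165 minutes.

165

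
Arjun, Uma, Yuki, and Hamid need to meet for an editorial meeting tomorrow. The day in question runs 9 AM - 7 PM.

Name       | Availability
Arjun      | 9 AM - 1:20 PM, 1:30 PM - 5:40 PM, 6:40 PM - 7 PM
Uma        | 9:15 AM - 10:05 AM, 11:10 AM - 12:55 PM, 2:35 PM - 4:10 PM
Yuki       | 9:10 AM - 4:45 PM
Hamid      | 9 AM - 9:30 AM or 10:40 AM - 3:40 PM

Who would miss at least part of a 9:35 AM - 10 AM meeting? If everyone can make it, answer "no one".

Hamid

Arjun: free for 09:35-10:00. Uma: free for 09:35-10:00. Yuki: free for 09:35-10:00. Hamid: not fully free for 09:35-10:00.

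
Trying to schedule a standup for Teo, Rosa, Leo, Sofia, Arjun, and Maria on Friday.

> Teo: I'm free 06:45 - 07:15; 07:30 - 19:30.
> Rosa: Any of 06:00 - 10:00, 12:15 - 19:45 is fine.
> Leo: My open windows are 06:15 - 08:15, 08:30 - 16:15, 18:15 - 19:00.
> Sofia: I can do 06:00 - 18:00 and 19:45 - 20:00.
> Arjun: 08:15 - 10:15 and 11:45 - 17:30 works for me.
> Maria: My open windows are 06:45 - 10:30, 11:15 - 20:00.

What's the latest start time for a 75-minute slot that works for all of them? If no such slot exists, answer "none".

Teo ∩ Rosa: 06:45-07:15, 07:30-10:00, 12:15-19:30.
Teo ∩ Rosa ∩ Leo: 06:45-07:15, 07:30-08:15, 08:30-10:00, 12:15-16:15, 18:15-19:00.
Teo ∩ Rosa ∩ Leo ∩ Sofia: 06:45-07:15, 07:30-08:15, 08:30-10:00, 12:15-16:15.
Teo ∩ Rosa ∩ Leo ∩ Sofia ∩ Arjun: 08:30-10:00, 12:15-16:15.
Teo ∩ Rosa ∩ Leo ∩ Sofia ∩ Arjun ∩ Maria: 08:30-10:00, 12:15-16:15.
The last common window of at least 75 minutes is 12:15-16:15; a 75-minute meeting can start as late as 15:00 and still end by 16:15.

15:00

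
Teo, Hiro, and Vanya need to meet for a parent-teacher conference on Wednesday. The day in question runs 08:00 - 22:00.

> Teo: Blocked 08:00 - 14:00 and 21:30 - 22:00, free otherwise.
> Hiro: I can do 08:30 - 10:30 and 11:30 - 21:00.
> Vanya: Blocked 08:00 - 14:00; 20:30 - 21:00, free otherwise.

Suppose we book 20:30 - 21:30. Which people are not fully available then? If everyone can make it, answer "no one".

Hiro, Vanya

Teo free: 14:00-21:30 (invert busy blocks within the working day).
Hiro free: 08:30-10:30, 11:30-21:00.
Vanya free: 14:00-20:30, 21:00-22:00 (invert busy blocks within the working day).
Teo: free for 20:30-21:30. Hiro: not fully free for 20:30-21:30. Vanya: not fully free for 20:30-21:30.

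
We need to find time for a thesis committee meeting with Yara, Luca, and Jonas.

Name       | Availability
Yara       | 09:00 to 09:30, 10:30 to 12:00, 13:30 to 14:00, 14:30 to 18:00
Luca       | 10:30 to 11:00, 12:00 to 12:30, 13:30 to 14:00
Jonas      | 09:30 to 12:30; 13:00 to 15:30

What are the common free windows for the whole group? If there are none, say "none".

Yara ∩ Luca: 10:30-11:00, 13:30-14:00.
Yara ∩ Luca ∩ Jonas: 10:30-11:00, 13:30-14:00.

10:30-11:00, 13:30-14:00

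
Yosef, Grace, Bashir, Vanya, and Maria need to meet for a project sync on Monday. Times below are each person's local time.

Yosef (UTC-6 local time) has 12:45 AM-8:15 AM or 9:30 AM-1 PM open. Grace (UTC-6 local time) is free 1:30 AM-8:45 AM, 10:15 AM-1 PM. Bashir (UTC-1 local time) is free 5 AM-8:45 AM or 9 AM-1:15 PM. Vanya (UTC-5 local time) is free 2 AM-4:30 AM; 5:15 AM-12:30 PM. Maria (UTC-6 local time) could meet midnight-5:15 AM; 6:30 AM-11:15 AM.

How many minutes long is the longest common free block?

Yosef in UTC: 06:45-14:15, 15:30-19:00 (add 6h to convert from UTC-6).
Grace in UTC: 07:30-14:45, 16:15-19:00 (add 6h to convert from UTC-6).
Bashir in UTC: 06:00-09:45, 10:00-14:15 (add 1h to convert from UTC-1).
Vanya in UTC: 07:00-09:30, 10:15-17:30 (add 5h to convert from UTC-5).
Maria in UTC: 06:00-11:15, 12:30-17:15 (add 6h to convert from UTC-6).
Yosef ∩ Grace: 07:30-14:15, 16:15-19:00.
Yosef ∩ Grace ∩ Bashir: 07:30-09:45, 10:00-14:15.
Yosef ∩ Grace ∩ Bashir ∩ Vanya: 07:30-09:30, 10:15-14:15.
Yosef ∩ Grace ∩ Bashir ∩ Vanya ∩ Maria: 07:30-09:30, 10:15-11:15, 12:30-14:15.
The longest is 07:30-09:30 at 120 minutes.

120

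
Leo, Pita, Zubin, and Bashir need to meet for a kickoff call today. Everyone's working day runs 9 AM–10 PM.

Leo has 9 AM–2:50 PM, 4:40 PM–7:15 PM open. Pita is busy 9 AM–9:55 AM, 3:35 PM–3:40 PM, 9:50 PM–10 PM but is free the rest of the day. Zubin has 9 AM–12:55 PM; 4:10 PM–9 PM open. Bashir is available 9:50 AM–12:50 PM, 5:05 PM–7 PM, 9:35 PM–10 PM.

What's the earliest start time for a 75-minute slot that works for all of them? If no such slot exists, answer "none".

Leo free: 09:00-14:50, 16:40-19:15.
Pita free: 09:55-15:35, 15:40-21:50 (invert busy blocks within the working day).
Zubin free: 09:00-12:55, 16:10-21:00.
Bashir free: 09:50-12:50, 17:05-19:00, 21:35-22:00.
Leo ∩ Pita: 09:55-14:50, 16:40-19:15.
Leo ∩ Pita ∩ Zubin: 09:55-12:55, 16:40-19:15.
Leo ∩ Pita ∩ Zubin ∩ Bashir: 09:55-12:50, 17:05-19:00.
The first common window of at least 75 minutes is 09:55-12:50, so the earliest start is 09:55.

09:55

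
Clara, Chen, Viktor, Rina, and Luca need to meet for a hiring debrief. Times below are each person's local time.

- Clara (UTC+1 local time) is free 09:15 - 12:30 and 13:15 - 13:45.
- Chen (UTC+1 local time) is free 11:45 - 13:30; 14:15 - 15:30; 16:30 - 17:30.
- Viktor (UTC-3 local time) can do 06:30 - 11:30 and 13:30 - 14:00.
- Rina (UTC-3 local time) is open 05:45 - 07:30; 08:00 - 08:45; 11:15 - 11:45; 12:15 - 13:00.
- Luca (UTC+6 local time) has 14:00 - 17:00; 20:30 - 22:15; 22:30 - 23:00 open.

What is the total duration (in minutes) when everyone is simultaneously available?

Clara in UTC: 08:15-11:30, 12:15-12:45 (subtract 1h to convert from UTC+1).
Chen in UTC: 10:45-12:30, 13:15-14:30, 15:30-16:30 (subtract 1h to convert from UTC+1).
Viktor in UTC: 09:30-14:30, 16:30-17:00 (add 3h to convert from UTC-3).
Rina in UTC: 08:45-10:30, 11:00-11:45, 14:15-14:45, 15:15-16:00 (add 3h to convert from UTC-3).
Luca in UTC: 08:00-11:00, 14:30-16:15, 16:30-17:00 (subtract 6h to convert from UTC+6).
Clara ∩ Chen: 10:45-11:30, 12:15-12:30.
Clara ∩ Chen ∩ Viktor: 10:45-11:30, 12:15-12:30.
Clara ∩ Chen ∩ Viktor ∩ Rina: 11:00-11:30.
Clara ∩ Chen ∩ Viktor ∩ Rina ∩ Luca: ∅.
There is no time when everyone is free.
There is no common window, so the total is 0 minutes.

0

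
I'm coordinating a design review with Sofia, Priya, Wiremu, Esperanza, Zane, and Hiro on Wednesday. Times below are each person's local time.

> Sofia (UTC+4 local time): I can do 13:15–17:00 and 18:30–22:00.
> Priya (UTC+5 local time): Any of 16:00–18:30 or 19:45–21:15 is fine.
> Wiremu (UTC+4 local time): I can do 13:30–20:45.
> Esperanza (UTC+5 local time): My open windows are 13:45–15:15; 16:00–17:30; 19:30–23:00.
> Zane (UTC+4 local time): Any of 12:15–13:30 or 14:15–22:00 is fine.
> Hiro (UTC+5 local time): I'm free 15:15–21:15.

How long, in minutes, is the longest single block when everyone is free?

Sofia in UTC: 09:15-13:00, 14:30-18:00 (subtract 4h to convert from UTC+4).
Priya in UTC: 11:00-13:30, 14:45-16:15 (subtract 5h to convert from UTC+5).
Wiremu in UTC: 09:30-16:45 (subtract 4h to convert from UTC+4).
Esperanza in UTC: 08:45-10:15, 11:00-12:30, 14:30-18:00 (subtract 5h to convert from UTC+5).
Zane in UTC: 08:15-09:30, 10:15-18:00 (subtract 4h to convert from UTC+4).
Hiro in UTC: 10:15-16:15 (subtract 5h to convert from UTC+5).
Sofia ∩ Priya: 11:00-13:00, 14:45-16:15.
Sofia ∩ Priya ∩ Wiremu: 11:00-13:00, 14:45-16:15.
Sofia ∩ Priya ∩ Wiremu ∩ Esperanza: 11:00-12:30, 14:45-16:15.
Sofia ∩ Priya ∩ Wiremu ∩ Esperanza ∩ Zane: 11:00-12:30, 14:45-16:15.
Sofia ∩ Priya ∩ Wiremu ∩ Esperanza ∩ Zane ∩ Hiro: 11:00-12:30, 14:45-16:15.
The longest is 11:00-12:30 at 90 minutes.

90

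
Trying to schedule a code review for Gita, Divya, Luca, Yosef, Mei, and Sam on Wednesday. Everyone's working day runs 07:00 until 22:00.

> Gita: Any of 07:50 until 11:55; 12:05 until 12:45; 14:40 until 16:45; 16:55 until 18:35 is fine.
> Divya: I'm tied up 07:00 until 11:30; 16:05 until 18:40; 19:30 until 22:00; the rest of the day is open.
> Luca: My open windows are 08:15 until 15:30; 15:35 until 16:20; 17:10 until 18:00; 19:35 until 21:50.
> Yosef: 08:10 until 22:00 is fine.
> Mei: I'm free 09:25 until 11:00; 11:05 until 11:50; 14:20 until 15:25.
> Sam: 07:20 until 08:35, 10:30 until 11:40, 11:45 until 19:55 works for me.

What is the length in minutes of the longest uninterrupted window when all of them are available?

Gita free: 07:50-11:55, 12:05-12:45, 14:40-16:45, 16:55-18:35.
Divya free: 11:30-16:05, 18:40-19:30 (invert busy blocks within the working day).
Luca free: 08:15-15:30, 15:35-16:20, 17:10-18:00, 19:35-21:50.
Yosef free: 08:10-22:00.
Mei free: 09:25-11:00, 11:05-11:50, 14:20-15:25.
Sam free: 07:20-08:35, 10:30-11:40, 11:45-19:55.
Gita ∩ Divya: 11:30-11:55, 12:05-12:45, 14:40-16:05.
Gita ∩ Divya ∩ Luca: 11:30-11:55, 12:05-12:45, 14:40-15:30, 15:35-16:05.
Gita ∩ Divya ∩ Luca ∩ Yosef: 11:30-11:55, 12:05-12:45, 14:40-15:30, 15:35-16:05.
Gita ∩ Divya ∩ Luca ∩ Yosef ∩ Mei: 11:30-11:50, 14:40-15:25.
Gita ∩ Divya ∩ Luca ∩ Yosef ∩ Mei ∩ Sam: 11:30-11:40, 11:45-11:50, 14:40-15:25.
Those are the intersection windows.
The longest is 14:40-15:25 at 45 minutes.

45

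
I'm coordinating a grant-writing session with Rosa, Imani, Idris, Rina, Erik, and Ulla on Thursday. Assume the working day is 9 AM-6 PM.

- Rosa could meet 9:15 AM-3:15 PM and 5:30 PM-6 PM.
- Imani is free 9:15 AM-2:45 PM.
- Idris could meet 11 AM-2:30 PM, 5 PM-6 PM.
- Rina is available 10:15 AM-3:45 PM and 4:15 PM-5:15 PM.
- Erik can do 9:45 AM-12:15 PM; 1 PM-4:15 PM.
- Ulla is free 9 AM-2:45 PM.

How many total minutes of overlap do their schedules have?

165

Rosa ∩ Imani: 09:15-14:45.
Rosa ∩ Imani ∩ Idris: 11:00-14:30.
Rosa ∩ Imani ∩ Idris ∩ Rina: 11:00-14:30.
Rosa ∩ Imani ∩ Idris ∩ Rina ∩ Erik: 11:00-12:15, 13:00-14:30.
Rosa ∩ Imani ∩ Idris ∩ Rina ∩ Erik ∩ Ulla: 11:00-12:15, 13:00-14:30.
Summing the common windows: 75 + 90 = 165 minutes.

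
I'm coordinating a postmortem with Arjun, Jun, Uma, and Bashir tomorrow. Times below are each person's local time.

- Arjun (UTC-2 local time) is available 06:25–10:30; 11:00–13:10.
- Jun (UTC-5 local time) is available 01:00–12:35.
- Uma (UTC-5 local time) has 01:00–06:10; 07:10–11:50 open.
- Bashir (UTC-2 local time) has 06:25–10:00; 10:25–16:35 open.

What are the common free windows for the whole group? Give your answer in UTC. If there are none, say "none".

Arjun in UTC: 08:25-12:30, 13:00-15:10 (add 2h to convert from UTC-2).
Jun in UTC: 06:00-17:35 (add 5h to convert from UTC-5).
Uma in UTC: 06:00-11:10, 12:10-16:50 (add 5h to convert from UTC-5).
Bashir in UTC: 08:25-12:00, 12:25-18:35 (add 2h to convert from UTC-2).
Arjun ∩ Jun: 08:25-12:30, 13:00-15:10.
Arjun ∩ Jun ∩ Uma: 08:25-11:10, 12:10-12:30, 13:00-15:10.
Arjun ∩ Jun ∩ Uma ∩ Bashir: 08:25-11:10, 12:25-12:30, 13:00-15:10.
Those are the intersection windows.

08:25-11:10, 12:25-12:30, 13:00-15:10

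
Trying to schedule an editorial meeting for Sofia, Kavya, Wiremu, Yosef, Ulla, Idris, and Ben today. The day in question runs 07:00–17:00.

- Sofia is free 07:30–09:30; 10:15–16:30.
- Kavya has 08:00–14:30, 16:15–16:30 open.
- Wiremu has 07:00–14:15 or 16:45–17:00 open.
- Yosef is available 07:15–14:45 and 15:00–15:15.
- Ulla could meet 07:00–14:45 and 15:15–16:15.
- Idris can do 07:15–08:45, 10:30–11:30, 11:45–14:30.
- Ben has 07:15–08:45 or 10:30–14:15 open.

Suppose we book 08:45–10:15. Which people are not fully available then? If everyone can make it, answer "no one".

Sofia: not fully free for 08:45-10:15. Kavya: free for 08:45-10:15. Wiremu: free for 08:45-10:15. Yosef: free for 08:45-10:15. Ulla: free for 08:45-10:15. Idris: not fully free for 08:45-10:15. Ben: not fully free for 08:45-10:15.

Ben, Idris, Sofia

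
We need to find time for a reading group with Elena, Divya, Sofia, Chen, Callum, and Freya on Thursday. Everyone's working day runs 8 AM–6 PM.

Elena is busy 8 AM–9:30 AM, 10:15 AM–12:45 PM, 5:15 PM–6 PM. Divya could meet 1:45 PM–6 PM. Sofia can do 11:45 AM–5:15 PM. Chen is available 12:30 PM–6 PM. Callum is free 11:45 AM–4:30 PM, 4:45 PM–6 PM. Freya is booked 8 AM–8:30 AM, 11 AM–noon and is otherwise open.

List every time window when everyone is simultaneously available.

Elena free: 09:30-10:15, 12:45-17:15 (invert busy blocks within the working day).
Divya free: 13:45-18:00.
Sofia free: 11:45-17:15.
Chen free: 12:30-18:00.
Callum free: 11:45-16:30, 16:45-18:00.
Freya free: 08:30-11:00, 12:00-18:00 (invert busy blocks within the working day).
Elena ∩ Divya: 13:45-17:15.
Elena ∩ Divya ∩ Sofia: 13:45-17:15.
Elena ∩ Divya ∩ Sofia ∩ Chen: 13:45-17:15.
Elena ∩ Divya ∩ Sofia ∩ Chen ∩ Callum: 13:45-16:30, 16:45-17:15.
Elena ∩ Divya ∩ Sofia ∩ Chen ∩ Callum ∩ Freya: 13:45-16:30, 16:45-17:15.

13:45-16:30, 16:45-17:15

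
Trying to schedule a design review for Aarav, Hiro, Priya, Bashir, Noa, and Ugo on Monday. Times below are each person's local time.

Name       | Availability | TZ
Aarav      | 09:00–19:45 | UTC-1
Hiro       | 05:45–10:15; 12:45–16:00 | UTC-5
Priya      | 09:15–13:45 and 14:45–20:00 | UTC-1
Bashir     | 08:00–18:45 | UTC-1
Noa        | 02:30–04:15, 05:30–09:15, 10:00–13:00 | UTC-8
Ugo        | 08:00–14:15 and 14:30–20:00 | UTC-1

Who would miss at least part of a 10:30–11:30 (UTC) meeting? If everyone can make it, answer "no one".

Aarav in UTC: 10:00-20:45 (add 1h to convert from UTC-1).
Hiro in UTC: 10:45-15:15, 17:45-21:00 (add 5h to convert from UTC-5).
Priya in UTC: 10:15-14:45, 15:45-21:00 (add 1h to convert from UTC-1).
Bashir in UTC: 09:00-19:45 (add 1h to convert from UTC-1).
Noa in UTC: 10:30-12:15, 13:30-17:15, 18:00-21:00 (add 8h to convert from UTC-8).
Ugo in UTC: 09:00-15:15, 15:30-21:00 (add 1h to convert from UTC-1).
Aarav: free for 10:30-11:30. Hiro: not fully free for 10:30-11:30. Priya: free for 10:30-11:30. Bashir: free for 10:30-11:30. Noa: free for 10:30-11:30. Ugo: free for 10:30-11:30.

Hiro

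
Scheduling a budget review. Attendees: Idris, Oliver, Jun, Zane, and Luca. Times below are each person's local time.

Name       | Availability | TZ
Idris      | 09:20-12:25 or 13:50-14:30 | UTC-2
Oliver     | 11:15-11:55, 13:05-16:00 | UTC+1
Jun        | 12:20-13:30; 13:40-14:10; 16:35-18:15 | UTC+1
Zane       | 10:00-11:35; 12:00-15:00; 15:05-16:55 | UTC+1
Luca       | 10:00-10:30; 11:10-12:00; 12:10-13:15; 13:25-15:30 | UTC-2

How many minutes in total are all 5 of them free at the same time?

25

Idris in UTC: 11:20-14:25, 15:50-16:30 (add 2h to convert from UTC-2).
Oliver in UTC: 10:15-10:55, 12:05-15:00 (subtract 1h to convert from UTC+1).
Jun in UTC: 11:20-12:30, 12:40-13:10, 15:35-17:15 (subtract 1h to convert from UTC+1).
Zane in UTC: 09:00-10:35, 11:00-14:00, 14:05-15:55 (subtract 1h to convert from UTC+1).
Luca in UTC: 12:00-12:30, 13:10-14:00, 14:10-15:15, 15:25-17:30 (add 2h to convert from UTC-2).
Idris ∩ Oliver: 12:05-14:25.
Idris ∩ Oliver ∩ Jun: 12:05-12:30, 12:40-13:10.
Idris ∩ Oliver ∩ Jun ∩ Zane: 12:05-12:30, 12:40-13:10.
Idris ∩ Oliver ∩ Jun ∩ Zane ∩ Luca: 12:05-12:30.
That's a single block of 25 minutes.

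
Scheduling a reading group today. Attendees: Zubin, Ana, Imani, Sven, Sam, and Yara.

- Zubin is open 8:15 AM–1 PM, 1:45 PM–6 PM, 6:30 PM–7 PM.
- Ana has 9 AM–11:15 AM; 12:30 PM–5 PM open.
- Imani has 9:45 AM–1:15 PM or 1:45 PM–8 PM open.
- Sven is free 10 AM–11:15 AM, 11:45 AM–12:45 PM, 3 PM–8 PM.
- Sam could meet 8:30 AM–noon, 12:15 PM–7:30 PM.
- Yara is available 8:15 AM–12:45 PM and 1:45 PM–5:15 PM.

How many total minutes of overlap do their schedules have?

210

Zubin ∩ Ana: 09:00-11:15, 12:30-13:00, 13:45-17:00.
Zubin ∩ Ana ∩ Imani: 09:45-11:15, 12:30-13:00, 13:45-17:00.
Zubin ∩ Ana ∩ Imani ∩ Sven: 10:00-11:15, 12:30-12:45, 15:00-17:00.
Zubin ∩ Ana ∩ Imani ∩ Sven ∩ Sam: 10:00-11:15, 12:30-12:45, 15:00-17:00.
Zubin ∩ Ana ∩ Imani ∩ Sven ∩ Sam ∩ Yara: 10:00-11:15, 12:30-12:45, 15:00-17:00.
Those are the intersection windows.
Summing the common windows: 75 + 15 + 120 = 210 minutes.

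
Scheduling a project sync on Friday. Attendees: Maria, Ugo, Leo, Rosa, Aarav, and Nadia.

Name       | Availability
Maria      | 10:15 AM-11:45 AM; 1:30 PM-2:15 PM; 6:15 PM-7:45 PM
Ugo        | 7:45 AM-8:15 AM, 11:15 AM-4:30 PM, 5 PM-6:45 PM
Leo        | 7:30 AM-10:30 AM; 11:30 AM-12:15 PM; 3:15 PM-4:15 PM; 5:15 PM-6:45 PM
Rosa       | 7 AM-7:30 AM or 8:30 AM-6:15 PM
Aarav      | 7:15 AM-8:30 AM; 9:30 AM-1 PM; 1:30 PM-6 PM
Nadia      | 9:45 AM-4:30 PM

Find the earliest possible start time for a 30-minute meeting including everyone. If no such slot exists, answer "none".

Maria ∩ Ugo: 11:15-11:45, 13:30-14:15, 18:15-18:45.
Maria ∩ Ugo ∩ Leo: 11:30-11:45, 18:15-18:45.
Maria ∩ Ugo ∩ Leo ∩ Rosa: 11:30-11:45.
Maria ∩ Ugo ∩ Leo ∩ Rosa ∩ Aarav: 11:30-11:45.
Maria ∩ Ugo ∩ Leo ∩ Rosa ∩ Aarav ∩ Nadia: 11:30-11:45.
Those are the intersection windows.
No common window is at least 30 minutes long.

none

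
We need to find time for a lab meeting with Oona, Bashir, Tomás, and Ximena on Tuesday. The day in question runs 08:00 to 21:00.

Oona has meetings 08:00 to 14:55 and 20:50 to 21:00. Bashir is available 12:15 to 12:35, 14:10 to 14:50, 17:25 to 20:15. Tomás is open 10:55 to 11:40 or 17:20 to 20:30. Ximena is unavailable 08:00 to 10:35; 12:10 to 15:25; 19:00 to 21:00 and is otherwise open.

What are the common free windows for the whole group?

17:25-19:00

Oona free: 14:55-20:50 (invert busy blocks within the working day).
Bashir free: 12:15-12:35, 14:10-14:50, 17:25-20:15.
Tomás free: 10:55-11:40, 17:20-20:30.
Ximena free: 10:35-12:10, 15:25-19:00 (invert busy blocks within the working day).
Oona ∩ Bashir: 17:25-20:15.
Oona ∩ Bashir ∩ Tomás: 17:25-20:15.
Oona ∩ Bashir ∩ Tomás ∩ Ximena: 17:25-19:00.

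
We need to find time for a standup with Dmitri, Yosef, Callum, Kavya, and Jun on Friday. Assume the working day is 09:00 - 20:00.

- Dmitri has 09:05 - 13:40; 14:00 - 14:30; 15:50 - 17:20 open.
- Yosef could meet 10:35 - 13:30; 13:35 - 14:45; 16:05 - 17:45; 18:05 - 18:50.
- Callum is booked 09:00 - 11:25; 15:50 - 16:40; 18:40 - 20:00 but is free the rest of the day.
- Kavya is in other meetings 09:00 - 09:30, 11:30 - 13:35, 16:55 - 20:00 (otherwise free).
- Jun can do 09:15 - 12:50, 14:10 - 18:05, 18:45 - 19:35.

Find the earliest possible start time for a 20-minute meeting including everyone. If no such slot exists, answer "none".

Dmitri free: 09:05-13:40, 14:00-14:30, 15:50-17:20.
Yosef free: 10:35-13:30, 13:35-14:45, 16:05-17:45, 18:05-18:50.
Callum free: 11:25-15:50, 16:40-18:40 (invert busy blocks within the working day).
Kavya free: 09:30-11:30, 13:35-16:55 (invert busy blocks within the working day).
Jun free: 09:15-12:50, 14:10-18:05, 18:45-19:35.
Dmitri ∩ Yosef: 10:35-13:30, 13:35-13:40, 14:00-14:30, 16:05-17:20.
Dmitri ∩ Yosef ∩ Callum: 11:25-13:30, 13:35-13:40, 14:00-14:30, 16:40-17:20.
Dmitri ∩ Yosef ∩ Callum ∩ Kavya: 11:25-11:30, 13:35-13:40, 14:00-14:30, 16:40-16:55.
Dmitri ∩ Yosef ∩ Callum ∩ Kavya ∩ Jun: 11:25-11:30, 14:10-14:30, 16:40-16:55.
The first common window of at least 20 minutes is 14:10-14:30, so the earliest start is 14:10.

14:10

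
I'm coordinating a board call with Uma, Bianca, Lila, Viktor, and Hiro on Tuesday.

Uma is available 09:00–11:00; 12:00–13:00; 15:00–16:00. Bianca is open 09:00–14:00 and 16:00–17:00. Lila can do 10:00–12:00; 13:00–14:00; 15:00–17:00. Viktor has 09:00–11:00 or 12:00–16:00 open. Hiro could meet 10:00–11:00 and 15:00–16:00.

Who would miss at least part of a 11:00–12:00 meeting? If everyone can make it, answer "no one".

Hiro, Uma, Viktor

Uma: not fully free for 11:00-12:00. Bianca: free for 11:00-12:00. Lila: free for 11:00-12:00. Viktor: not fully free for 11:00-12:00. Hiro: not fully free for 11:00-12:00.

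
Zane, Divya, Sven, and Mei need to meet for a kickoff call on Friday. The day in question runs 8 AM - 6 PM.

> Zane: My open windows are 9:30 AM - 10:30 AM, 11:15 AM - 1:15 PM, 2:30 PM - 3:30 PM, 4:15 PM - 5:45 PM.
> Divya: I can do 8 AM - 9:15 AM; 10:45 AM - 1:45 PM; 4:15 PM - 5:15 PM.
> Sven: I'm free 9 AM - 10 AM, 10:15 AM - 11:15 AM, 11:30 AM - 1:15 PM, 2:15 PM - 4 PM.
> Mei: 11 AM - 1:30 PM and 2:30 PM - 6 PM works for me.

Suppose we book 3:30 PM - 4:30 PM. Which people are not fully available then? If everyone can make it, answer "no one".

Divya, Sven, Zane

Zane: not fully free for 15:30-16:30. Divya: not fully free for 15:30-16:30. Sven: not fully free for 15:30-16:30. Mei: free for 15:30-16:30.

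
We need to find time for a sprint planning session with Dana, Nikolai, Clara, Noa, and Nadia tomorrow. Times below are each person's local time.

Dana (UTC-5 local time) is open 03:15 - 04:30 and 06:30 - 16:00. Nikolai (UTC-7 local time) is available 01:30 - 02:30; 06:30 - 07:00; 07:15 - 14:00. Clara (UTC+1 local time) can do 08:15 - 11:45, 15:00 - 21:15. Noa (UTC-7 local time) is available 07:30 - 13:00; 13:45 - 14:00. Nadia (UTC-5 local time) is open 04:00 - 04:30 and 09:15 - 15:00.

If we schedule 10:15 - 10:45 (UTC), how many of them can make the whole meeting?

1

Dana in UTC: 08:15-09:30, 11:30-21:00 (add 5h to convert from UTC-5).
Nikolai in UTC: 08:30-09:30, 13:30-14:00, 14:15-21:00 (add 7h to convert from UTC-7).
Clara in UTC: 07:15-10:45, 14:00-20:15 (subtract 1h to convert from UTC+1).
Noa in UTC: 14:30-20:00, 20:45-21:00 (add 7h to convert from UTC-7).
Nadia in UTC: 09:00-09:30, 14:15-20:00 (add 5h to convert from UTC-5).
Clara can make the full 10:15-10:45 slot — that's 1.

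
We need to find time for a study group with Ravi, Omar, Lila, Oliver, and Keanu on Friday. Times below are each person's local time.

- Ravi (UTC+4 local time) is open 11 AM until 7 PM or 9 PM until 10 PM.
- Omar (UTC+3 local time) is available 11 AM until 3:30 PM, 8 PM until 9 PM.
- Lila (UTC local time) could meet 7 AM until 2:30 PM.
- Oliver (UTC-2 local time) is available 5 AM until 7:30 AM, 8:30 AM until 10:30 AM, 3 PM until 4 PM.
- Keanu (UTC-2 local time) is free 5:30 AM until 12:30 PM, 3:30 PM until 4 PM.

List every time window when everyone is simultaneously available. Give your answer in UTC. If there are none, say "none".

08:00-09:30, 10:30-12:30

Ravi in UTC: 07:00-15:00, 17:00-18:00 (subtract 4h to convert from UTC+4).
Omar in UTC: 08:00-12:30, 17:00-18:00 (subtract 3h to convert from UTC+3).
Lila in UTC: 07:00-14:30.
Oliver in UTC: 07:00-09:30, 10:30-12:30, 17:00-18:00 (add 2h to convert from UTC-2).
Keanu in UTC: 07:30-14:30, 17:30-18:00 (add 2h to convert from UTC-2).
Ravi ∩ Omar: 08:00-12:30, 17:00-18:00.
Ravi ∩ Omar ∩ Lila: 08:00-12:30.
Ravi ∩ Omar ∩ Lila ∩ Oliver: 08:00-09:30, 10:30-12:30.
Ravi ∩ Omar ∩ Lila ∩ Oliver ∩ Keanu: 08:00-09:30, 10:30-12:30.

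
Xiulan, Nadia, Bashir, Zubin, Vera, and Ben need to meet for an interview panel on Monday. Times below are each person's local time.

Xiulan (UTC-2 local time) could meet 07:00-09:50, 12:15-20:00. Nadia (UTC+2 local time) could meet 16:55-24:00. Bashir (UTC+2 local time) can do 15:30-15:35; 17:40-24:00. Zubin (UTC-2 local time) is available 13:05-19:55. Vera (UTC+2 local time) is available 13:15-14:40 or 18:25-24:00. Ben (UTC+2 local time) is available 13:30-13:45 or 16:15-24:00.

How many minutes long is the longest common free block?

Xiulan in UTC: 09:00-11:50, 14:15-22:00 (add 2h to convert from UTC-2).
Nadia in UTC: 14:55-22:00 (subtract 2h to convert from UTC+2).
Bashir in UTC: 13:30-13:35, 15:40-22:00 (subtract 2h to convert from UTC+2).
Zubin in UTC: 15:05-21:55 (add 2h to convert from UTC-2).
Vera in UTC: 11:15-12:40, 16:25-22:00 (subtract 2h to convert from UTC+2).
Ben in UTC: 11:30-11:45, 14:15-22:00 (subtract 2h to convert from UTC+2).
Xiulan ∩ Nadia: 14:55-22:00.
Xiulan ∩ Nadia ∩ Bashir: 15:40-22:00.
Xiulan ∩ Nadia ∩ Bashir ∩ Zubin: 15:40-21:55.
Xiulan ∩ Nadia ∩ Bashir ∩ Zubin ∩ Vera: 16:25-21:55.
Xiulan ∩ Nadia ∩ Bashir ∩ Zubin ∩ Vera ∩ Ben: 16:25-21:55.
The longest is 16:25-21:55 at 330 minutes.

330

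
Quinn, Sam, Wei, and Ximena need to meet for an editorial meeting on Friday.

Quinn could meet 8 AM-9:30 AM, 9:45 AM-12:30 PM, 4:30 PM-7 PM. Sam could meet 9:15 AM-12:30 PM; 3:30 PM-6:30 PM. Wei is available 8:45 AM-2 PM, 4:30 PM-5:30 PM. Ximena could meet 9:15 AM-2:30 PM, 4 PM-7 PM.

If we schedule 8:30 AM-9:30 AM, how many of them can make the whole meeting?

Quinn can make the full 08:30-09:30 slot — that's 1.

1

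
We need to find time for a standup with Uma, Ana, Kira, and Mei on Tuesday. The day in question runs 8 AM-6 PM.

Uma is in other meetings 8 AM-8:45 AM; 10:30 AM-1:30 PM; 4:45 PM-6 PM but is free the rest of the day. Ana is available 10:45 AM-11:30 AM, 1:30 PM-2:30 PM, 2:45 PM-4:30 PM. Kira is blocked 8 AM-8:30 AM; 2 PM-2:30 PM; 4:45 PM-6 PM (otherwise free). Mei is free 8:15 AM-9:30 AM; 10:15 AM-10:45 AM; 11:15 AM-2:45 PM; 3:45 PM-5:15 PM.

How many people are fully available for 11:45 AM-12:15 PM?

Uma free: 08:45-10:30, 13:30-16:45 (invert busy blocks within the working day).
Ana free: 10:45-11:30, 13:30-14:30, 14:45-16:30.
Kira free: 08:30-14:00, 14:30-16:45 (invert busy blocks within the working day).
Mei free: 08:15-09:30, 10:15-10:45, 11:15-14:45, 15:45-17:15.
Kira and Mei can make the full 11:45-12:15 slot — that's 2.

2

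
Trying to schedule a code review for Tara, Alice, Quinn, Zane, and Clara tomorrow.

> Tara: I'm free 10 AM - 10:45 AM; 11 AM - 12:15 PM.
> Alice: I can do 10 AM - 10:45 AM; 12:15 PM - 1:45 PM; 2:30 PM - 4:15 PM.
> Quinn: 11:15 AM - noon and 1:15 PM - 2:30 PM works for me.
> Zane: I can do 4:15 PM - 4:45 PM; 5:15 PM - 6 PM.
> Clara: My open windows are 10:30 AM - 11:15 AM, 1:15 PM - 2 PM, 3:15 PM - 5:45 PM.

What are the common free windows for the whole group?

none

Tara ∩ Alice: 10:00-10:45.
Tara ∩ Alice ∩ Quinn: ∅.
Tara ∩ Alice ∩ Quinn ∩ Zane: ∅.
Tara ∩ Alice ∩ Quinn ∩ Zane ∩ Clara: ∅.
There is no time when everyone is free.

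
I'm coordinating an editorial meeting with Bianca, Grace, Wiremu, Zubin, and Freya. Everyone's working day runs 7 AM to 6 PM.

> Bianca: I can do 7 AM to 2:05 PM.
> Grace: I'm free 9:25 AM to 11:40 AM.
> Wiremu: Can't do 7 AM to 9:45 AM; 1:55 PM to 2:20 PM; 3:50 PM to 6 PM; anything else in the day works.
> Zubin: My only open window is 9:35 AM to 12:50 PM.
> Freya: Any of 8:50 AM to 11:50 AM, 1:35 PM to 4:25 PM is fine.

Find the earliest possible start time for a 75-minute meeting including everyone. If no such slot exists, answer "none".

09:45

Bianca free: 07:00-14:05.
Grace free: 09:25-11:40.
Wiremu free: 09:45-13:55, 14:20-15:50 (invert busy blocks within the working day).
Zubin free: 09:35-12:50.
Freya free: 08:50-11:50, 13:35-16:25.
Bianca ∩ Grace: 09:25-11:40.
Bianca ∩ Grace ∩ Wiremu: 09:45-11:40.
Bianca ∩ Grace ∩ Wiremu ∩ Zubin: 09:45-11:40.
Bianca ∩ Grace ∩ Wiremu ∩ Zubin ∩ Freya: 09:45-11:40.
The first common window of at least 75 minutes is 09:45-11:40, so the earliest start is 09:45.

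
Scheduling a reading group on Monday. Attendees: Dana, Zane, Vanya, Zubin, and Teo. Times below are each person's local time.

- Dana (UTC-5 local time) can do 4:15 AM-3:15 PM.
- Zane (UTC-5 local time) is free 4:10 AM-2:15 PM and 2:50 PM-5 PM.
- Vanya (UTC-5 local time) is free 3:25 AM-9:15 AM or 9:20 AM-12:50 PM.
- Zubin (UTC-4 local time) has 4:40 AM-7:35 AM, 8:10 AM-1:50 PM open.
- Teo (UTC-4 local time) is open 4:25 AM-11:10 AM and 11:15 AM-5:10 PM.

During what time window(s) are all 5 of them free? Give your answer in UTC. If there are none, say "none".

09:15-11:35, 12:10-14:15, 14:20-15:10, 15:15-17:50

Dana in UTC: 09:15-20:15 (add 5h to convert from UTC-5).
Zane in UTC: 09:10-19:15, 19:50-22:00 (add 5h to convert from UTC-5).
Vanya in UTC: 08:25-14:15, 14:20-17:50 (add 5h to convert from UTC-5).
Zubin in UTC: 08:40-11:35, 12:10-17:50 (add 4h to convert from UTC-4).
Teo in UTC: 08:25-15:10, 15:15-21:10 (add 4h to convert from UTC-4).
Dana ∩ Zane: 09:15-19:15, 19:50-20:15.
Dana ∩ Zane ∩ Vanya: 09:15-14:15, 14:20-17:50.
Dana ∩ Zane ∩ Vanya ∩ Zubin: 09:15-11:35, 12:10-14:15, 14:20-17:50.
Dana ∩ Zane ∩ Vanya ∩ Zubin ∩ Teo: 09:15-11:35, 12:10-14:15, 14:20-15:10, 15:15-17:50.
Those are the intersection windows.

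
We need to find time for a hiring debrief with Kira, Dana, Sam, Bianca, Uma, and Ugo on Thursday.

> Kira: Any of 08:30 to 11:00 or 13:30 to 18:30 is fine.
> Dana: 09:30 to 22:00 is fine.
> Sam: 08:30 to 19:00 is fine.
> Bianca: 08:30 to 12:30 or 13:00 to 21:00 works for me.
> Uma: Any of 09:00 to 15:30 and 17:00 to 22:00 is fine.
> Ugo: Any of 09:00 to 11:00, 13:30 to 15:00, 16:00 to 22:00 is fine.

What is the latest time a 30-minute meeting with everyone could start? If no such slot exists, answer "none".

Kira ∩ Dana: 09:30-11:00, 13:30-18:30.
Kira ∩ Dana ∩ Sam: 09:30-11:00, 13:30-18:30.
Kira ∩ Dana ∩ Sam ∩ Bianca: 09:30-11:00, 13:30-18:30.
Kira ∩ Dana ∩ Sam ∩ Bianca ∩ Uma: 09:30-11:00, 13:30-15:30, 17:00-18:30.
Kira ∩ Dana ∩ Sam ∩ Bianca ∩ Uma ∩ Ugo: 09:30-11:00, 13:30-15:00, 17:00-18:30.
So the common availability across everyone is 09:30-11:00, 13:30-15:00, 17:00-18:30.
The last common window of at least 30 minutes is 17:00-18:30; a 30-minute meeting can start as late as 18:00 and still end by 18:30.

18:00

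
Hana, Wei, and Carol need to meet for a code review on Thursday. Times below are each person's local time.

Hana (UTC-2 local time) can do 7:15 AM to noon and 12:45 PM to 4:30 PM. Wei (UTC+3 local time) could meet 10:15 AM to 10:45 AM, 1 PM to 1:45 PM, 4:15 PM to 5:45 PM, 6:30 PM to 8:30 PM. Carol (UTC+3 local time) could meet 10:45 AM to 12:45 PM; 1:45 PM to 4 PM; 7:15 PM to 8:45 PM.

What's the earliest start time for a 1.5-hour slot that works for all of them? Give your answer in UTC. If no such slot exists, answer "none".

none

Hana in UTC: 09:15-14:00, 14:45-18:30 (add 2h to convert from UTC-2).
Wei in UTC: 07:15-07:45, 10:00-10:45, 13:15-14:45, 15:30-17:30 (subtract 3h to convert from UTC+3).
Carol in UTC: 07:45-09:45, 10:45-13:00, 16:15-17:45 (subtract 3h to convert from UTC+3).
Hana ∩ Wei: 10:00-10:45, 13:15-14:00, 15:30-17:30.
Hana ∩ Wei ∩ Carol: 16:15-17:30.
No common window is at least 90 minutes long.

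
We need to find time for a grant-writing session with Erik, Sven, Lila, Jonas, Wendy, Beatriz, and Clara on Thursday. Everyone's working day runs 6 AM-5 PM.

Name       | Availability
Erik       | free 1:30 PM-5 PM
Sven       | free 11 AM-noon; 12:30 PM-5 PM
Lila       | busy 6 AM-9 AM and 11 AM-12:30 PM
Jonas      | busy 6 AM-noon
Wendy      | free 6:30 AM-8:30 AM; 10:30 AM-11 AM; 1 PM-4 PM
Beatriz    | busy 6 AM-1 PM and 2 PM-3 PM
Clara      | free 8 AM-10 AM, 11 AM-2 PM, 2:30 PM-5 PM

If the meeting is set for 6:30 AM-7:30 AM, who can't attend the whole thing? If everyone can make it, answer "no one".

Erik free: 13:30-17:00.
Sven free: 11:00-12:00, 12:30-17:00.
Lila free: 09:00-11:00, 12:30-17:00 (invert busy blocks within the working day).
Jonas free: 12:00-17:00 (invert busy blocks within the working day).
Wendy free: 06:30-08:30, 10:30-11:00, 13:00-16:00.
Beatriz free: 13:00-14:00, 15:00-17:00 (invert busy blocks within the working day).
Clara free: 08:00-10:00, 11:00-14:00, 14:30-17:00.
Erik: not fully free for 06:30-07:30. Sven: not fully free for 06:30-07:30. Lila: not fully free for 06:30-07:30. Jonas: not fully free for 06:30-07:30. Wendy: free for 06:30-07:30. Beatriz: not fully free for 06:30-07:30. Clara: not fully free for 06:30-07:30.

Beatriz, Clara, Erik, Jonas, Lila, Sven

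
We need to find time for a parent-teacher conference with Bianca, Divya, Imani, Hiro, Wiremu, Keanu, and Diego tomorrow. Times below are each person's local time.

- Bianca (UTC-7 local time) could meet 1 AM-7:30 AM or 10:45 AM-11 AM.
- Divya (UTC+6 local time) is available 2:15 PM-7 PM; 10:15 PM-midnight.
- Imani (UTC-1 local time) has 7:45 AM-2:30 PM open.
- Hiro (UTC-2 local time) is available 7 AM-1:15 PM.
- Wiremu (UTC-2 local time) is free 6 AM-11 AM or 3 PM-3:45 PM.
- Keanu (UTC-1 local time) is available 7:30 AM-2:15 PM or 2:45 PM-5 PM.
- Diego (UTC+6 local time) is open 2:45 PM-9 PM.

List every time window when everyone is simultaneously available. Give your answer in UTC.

Bianca in UTC: 08:00-14:30, 17:45-18:00 (add 7h to convert from UTC-7).
Divya in UTC: 08:15-13:00, 16:15-18:00 (subtract 6h to convert from UTC+6).
Imani in UTC: 08:45-15:30 (add 1h to convert from UTC-1).
Hiro in UTC: 09:00-15:15 (add 2h to convert from UTC-2).
Wiremu in UTC: 08:00-13:00, 17:00-17:45 (add 2h to convert from UTC-2).
Keanu in UTC: 08:30-15:15, 15:45-18:00 (add 1h to convert from UTC-1).
Diego in UTC: 08:45-15:00 (subtract 6h to convert from UTC+6).
Bianca ∩ Divya: 08:15-13:00, 17:45-18:00.
Bianca ∩ Divya ∩ Imani: 08:45-13:00.
Bianca ∩ Divya ∩ Imani ∩ Hiro: 09:00-13:00.
Bianca ∩ Divya ∩ Imani ∩ Hiro ∩ Wiremu: 09:00-13:00.
Bianca ∩ Divya ∩ Imani ∩ Hiro ∩ Wiremu ∩ Keanu: 09:00-13:00.
Bianca ∩ Divya ∩ Imani ∩ Hiro ∩ Wiremu ∩ Keanu ∩ Diego: 09:00-13:00.

09:00-13:00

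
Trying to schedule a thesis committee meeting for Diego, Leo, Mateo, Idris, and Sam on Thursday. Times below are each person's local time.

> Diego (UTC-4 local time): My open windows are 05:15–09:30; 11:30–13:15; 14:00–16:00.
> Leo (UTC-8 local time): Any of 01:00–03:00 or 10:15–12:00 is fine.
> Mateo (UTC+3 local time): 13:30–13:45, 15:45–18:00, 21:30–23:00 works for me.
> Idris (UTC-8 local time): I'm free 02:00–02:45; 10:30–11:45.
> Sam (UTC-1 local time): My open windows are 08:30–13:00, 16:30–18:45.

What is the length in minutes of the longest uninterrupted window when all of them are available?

75

Diego in UTC: 09:15-13:30, 15:30-17:15, 18:00-20:00 (add 4h to convert from UTC-4).
Leo in UTC: 09:00-11:00, 18:15-20:00 (add 8h to convert from UTC-8).
Mateo in UTC: 10:30-10:45, 12:45-15:00, 18:30-20:00 (subtract 3h to convert from UTC+3).
Idris in UTC: 10:00-10:45, 18:30-19:45 (add 8h to convert from UTC-8).
Sam in UTC: 09:30-14:00, 17:30-19:45 (add 1h to convert from UTC-1).
Diego ∩ Leo: 09:15-11:00, 18:15-20:00.
Diego ∩ Leo ∩ Mateo: 10:30-10:45, 18:30-20:00.
Diego ∩ Leo ∩ Mateo ∩ Idris: 10:30-10:45, 18:30-19:45.
Diego ∩ Leo ∩ Mateo ∩ Idris ∩ Sam: 10:30-10:45, 18:30-19:45.
The longest is 18:30-19:45 at 75 minutes.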